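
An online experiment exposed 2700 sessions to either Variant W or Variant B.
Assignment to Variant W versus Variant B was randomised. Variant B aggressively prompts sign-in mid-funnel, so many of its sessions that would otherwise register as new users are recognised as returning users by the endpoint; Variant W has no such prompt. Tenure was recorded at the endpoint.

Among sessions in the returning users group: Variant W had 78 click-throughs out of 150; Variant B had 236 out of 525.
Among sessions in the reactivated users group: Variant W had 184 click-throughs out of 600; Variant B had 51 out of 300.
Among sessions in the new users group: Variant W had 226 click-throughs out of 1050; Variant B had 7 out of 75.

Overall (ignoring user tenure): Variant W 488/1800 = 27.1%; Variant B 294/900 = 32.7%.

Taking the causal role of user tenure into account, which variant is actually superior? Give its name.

Variant B

Within every user tenure level Variant W has the higher rate, yet pooled Variant B does — Simpson's reversal.
Because the variant influences user tenure, user tenure is a post-treatment mediator, not a confounder. Stratifying on it would bias the estimate; the causal effect is the crude pooled difference.
Pooled: Variant W 27.1% vs Variant B 32.7%; Variant B is higher overall.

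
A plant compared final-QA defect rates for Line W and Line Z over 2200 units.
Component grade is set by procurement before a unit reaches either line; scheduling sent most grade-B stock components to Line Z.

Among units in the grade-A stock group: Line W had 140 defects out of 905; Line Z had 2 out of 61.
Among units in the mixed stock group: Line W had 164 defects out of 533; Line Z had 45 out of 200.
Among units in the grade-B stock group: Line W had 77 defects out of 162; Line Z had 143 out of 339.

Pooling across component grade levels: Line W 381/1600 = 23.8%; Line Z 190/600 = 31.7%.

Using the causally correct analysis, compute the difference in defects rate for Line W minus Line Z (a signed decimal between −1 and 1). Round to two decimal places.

Nothing the line does changes component grade; the imbalance is an allocation artefact. With component grade also predicting the outcome, the pooled figure is confounded, and the within-stratum comparison is the causal one.
Adjusting over the population distribution of component grade: 0.439·(0.155−0.033) + 0.333·(0.308−0.225) + 0.228·(0.475−0.422) = +0.093.

+0.09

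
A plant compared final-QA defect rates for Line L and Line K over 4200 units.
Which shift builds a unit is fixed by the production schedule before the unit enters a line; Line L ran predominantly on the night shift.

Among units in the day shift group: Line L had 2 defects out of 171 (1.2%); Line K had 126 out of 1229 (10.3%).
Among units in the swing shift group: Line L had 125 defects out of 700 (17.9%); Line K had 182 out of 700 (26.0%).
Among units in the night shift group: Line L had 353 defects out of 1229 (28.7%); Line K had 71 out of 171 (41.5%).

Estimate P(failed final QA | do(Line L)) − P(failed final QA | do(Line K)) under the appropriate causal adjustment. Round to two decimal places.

Line L is lower inside every shift stratum but Line K is lower in aggregate. Whether to stratify depends on how shift relates to the line.
Since shift is a pre-existing factor (not a product of the line) and it affects the outcome on its own, it is a confounder. The stratified rates, not the pooled rate, identify the causal effect.
Adjusting over the population distribution of shift: 0.333·(0.012−0.103) + 0.333·(0.179−0.260) + 0.333·(0.287−0.415) = -0.100.

-0.10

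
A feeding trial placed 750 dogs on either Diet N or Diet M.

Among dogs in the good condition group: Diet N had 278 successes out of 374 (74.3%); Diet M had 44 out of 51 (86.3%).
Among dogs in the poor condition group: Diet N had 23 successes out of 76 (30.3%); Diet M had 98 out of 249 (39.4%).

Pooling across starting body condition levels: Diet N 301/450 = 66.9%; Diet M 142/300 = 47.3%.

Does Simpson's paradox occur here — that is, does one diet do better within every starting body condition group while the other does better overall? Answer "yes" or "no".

yes

Within each starting body condition level (good condition 74.3% vs 86.3%; poor condition 30.3% vs 39.4%), Diet M has the higher rate every time. Pooled: 66.9% vs 47.3% — Diet N has the higher rate overall. The two comparisons disagree.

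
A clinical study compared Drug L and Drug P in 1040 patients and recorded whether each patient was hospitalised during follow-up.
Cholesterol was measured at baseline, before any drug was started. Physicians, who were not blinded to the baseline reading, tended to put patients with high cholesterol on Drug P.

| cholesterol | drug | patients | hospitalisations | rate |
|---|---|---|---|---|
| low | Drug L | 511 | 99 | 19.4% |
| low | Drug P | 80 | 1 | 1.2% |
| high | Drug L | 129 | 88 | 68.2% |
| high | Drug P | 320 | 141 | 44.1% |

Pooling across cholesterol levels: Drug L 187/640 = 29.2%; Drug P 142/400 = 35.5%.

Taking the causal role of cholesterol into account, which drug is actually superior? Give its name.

Drug P

The cholesterol-specific comparison favours Drug P throughout, but the pooled figures favour Drug L. The question is whether to condition on cholesterol.
Here cholesterol is a common cause — it drives both which drug a case falls under and the outcome. The crude comparison mixes populations; the stratum-specific rates are the causally relevant ones.
Within each level — low: 19.4% vs 1.2%; high: 68.2% vs 44.1% — Drug P is lower every time.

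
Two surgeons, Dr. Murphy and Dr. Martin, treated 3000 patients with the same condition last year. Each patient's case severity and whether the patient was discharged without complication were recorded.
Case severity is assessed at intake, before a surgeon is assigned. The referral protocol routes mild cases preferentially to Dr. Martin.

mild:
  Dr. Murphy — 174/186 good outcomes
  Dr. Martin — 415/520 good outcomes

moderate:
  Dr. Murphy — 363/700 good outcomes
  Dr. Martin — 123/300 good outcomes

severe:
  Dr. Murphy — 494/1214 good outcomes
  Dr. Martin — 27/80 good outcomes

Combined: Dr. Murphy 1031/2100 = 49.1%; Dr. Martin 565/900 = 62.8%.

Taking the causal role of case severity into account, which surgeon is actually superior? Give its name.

Dr. Murphy

The case severity-specific comparison favours Dr. Murphy throughout, but the pooled figures favour Dr. Martin. The question is whether to condition on case severity.
Case severity is set before the surgeon has any effect — it is not caused by the surgeon — and it independently drives the outcome. That makes it a confounder, so the causal comparison is within case severity levels.
Within each level — mild: 93.5% vs 79.8%; moderate: 51.9% vs 41.0%; severe: 40.7% vs 33.8% — Dr. Murphy is higher every time.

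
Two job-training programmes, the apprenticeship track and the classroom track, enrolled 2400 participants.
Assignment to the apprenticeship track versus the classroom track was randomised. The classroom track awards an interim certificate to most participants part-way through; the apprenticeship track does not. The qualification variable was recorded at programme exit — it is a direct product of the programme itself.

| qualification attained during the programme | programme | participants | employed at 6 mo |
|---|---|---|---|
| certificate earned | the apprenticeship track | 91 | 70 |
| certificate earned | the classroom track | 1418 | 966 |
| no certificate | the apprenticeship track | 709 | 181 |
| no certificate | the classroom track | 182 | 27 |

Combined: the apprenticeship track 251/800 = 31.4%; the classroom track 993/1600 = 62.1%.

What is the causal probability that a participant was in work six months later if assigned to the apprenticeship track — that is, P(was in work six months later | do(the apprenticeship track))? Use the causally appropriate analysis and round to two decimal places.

0.31

the apprenticeship track is higher inside every qualification attained during the programme stratum but the classroom track is higher in aggregate. Whether to stratify depends on how qualification attained during the programme relates to the programme.
Qualification attained during the programme here is a post-treatment variable shaped by the programme; conditioning on it would introduce bias rather than remove it. The overall comparison is the causal one.
So P(outcome | do(the apprenticeship track)) is just the pooled rate for the apprenticeship track: 251/800 = 0.314.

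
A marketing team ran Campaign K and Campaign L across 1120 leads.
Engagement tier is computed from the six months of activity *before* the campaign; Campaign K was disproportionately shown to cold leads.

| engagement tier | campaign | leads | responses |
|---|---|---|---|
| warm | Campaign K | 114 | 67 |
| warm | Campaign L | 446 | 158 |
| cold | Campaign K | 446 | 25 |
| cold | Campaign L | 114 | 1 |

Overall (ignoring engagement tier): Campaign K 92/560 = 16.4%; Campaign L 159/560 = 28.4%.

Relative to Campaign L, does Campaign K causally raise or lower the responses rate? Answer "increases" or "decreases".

Since engagement tier is a pre-existing factor (not a product of the campaign) and it affects the outcome on its own, it is a confounder. The stratified rates, not the pooled rate, identify the causal effect.
Within each level — warm: 58.8% vs 35.4%; cold: 5.6% vs 0.9% — Campaign K is higher every time.

increases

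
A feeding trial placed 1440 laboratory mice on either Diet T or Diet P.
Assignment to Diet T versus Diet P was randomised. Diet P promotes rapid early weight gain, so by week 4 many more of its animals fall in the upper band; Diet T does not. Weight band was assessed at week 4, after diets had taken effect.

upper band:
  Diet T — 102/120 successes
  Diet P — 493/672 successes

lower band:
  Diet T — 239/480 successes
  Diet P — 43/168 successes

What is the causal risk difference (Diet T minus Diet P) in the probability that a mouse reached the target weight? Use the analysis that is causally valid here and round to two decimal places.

-0.07

Stratifying would compare diets among laboratory mice the diets themselves sorted into week-4 weight band groups — a form of selection on an intermediate. The unconditioned pooled rates give the total causal effect.
The causal difference is the pooled difference: 0.568 − 0.638 = -0.070.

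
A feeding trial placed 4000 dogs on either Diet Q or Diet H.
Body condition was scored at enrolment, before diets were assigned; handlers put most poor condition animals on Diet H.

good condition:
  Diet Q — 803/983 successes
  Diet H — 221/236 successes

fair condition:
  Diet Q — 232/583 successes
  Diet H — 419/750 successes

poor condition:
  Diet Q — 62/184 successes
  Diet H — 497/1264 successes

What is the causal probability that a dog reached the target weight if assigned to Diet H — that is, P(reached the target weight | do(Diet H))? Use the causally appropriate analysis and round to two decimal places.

The stratified and pooled comparisons disagree (Diet H wins within each starting body condition; Diet Q wins overall), so the answer turns on the causal role of starting body condition.
Here starting body condition is a common cause — it drives both which diet a case falls under and the outcome. The crude comparison mixes populations; the stratum-specific rates are the causally relevant ones.
Standardising Diet H to the population starting body condition mix: 0.305·221/236 + 0.333·419/750 + 0.362·497/1264 = 0.614.

0.61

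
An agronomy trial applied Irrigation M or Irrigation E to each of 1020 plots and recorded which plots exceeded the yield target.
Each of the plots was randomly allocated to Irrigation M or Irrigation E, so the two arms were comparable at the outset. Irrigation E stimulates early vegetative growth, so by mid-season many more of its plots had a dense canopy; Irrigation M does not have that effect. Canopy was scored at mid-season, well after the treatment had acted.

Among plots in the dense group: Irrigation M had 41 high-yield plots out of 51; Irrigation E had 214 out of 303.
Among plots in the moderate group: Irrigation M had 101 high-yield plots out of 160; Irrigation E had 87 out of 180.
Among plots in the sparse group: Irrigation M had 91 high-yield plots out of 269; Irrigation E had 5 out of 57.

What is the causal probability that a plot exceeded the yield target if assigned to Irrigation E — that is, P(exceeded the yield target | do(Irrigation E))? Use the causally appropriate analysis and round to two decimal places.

The stratified and pooled comparisons disagree (Irrigation M wins within each mid-season canopy; Irrigation E wins overall), so the answer turns on the causal role of mid-season canopy.
Because the irrigation influences mid-season canopy, mid-season canopy is a post-treatment mediator, not a confounder. Stratifying on it would bias the estimate; the causal effect is the crude pooled difference.
So P(outcome | do(Irrigation E)) is just the pooled rate for Irrigation E: 306/540 = 0.567.

0.57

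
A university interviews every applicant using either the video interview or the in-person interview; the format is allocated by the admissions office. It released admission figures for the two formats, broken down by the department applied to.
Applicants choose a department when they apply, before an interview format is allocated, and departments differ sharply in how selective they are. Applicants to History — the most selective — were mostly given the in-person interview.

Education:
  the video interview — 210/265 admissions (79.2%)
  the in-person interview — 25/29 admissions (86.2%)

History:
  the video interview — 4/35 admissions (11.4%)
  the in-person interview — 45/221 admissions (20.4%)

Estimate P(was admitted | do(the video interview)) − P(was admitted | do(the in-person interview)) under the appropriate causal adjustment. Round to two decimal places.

-0.08

Here department is a common cause — it drives both which interview format a case falls under and the outcome. The crude comparison mixes populations; the stratum-specific rates are the causally relevant ones.
Adjusting over the population distribution of department: 0.535·(0.792−0.862) + 0.465·(0.114−0.204) = -0.079.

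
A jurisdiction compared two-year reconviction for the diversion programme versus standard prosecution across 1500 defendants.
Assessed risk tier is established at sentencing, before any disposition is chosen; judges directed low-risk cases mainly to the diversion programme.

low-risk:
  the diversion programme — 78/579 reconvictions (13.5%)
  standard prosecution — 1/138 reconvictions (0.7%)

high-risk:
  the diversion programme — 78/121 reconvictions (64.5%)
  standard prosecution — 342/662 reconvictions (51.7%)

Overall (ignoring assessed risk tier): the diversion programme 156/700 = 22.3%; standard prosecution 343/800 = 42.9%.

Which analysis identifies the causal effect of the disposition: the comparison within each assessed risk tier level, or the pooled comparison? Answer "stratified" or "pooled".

stratified

Nothing the disposition does changes assessed risk tier; the imbalance is an allocation artefact. With assessed risk tier also predicting the outcome, the pooled figure is confounded, and the within-stratum comparison is the causal one.
Within each level — low-risk: 13.5% vs 0.7%; high-risk: 64.5% vs 51.7% — standard prosecution is lower every time.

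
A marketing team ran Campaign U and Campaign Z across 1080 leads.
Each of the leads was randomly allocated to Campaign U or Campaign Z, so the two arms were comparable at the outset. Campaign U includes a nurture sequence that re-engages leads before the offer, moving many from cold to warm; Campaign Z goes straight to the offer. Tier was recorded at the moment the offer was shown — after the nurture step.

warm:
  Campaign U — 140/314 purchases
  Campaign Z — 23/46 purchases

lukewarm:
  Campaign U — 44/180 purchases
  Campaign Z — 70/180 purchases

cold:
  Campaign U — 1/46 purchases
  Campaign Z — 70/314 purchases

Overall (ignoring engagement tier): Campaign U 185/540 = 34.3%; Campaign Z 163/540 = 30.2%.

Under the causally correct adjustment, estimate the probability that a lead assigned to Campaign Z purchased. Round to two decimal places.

0.30

Within every engagement tier level Campaign Z has the higher rate, yet pooled Campaign U does — Simpson's reversal.
Stratifying would compare campaigns among leads the campaigns themselves sorted into engagement tier groups — a form of selection on an intermediate. The unconditioned pooled rates give the total causal effect.
So P(outcome | do(Campaign Z)) is just the pooled rate for Campaign Z: 163/540 = 0.302.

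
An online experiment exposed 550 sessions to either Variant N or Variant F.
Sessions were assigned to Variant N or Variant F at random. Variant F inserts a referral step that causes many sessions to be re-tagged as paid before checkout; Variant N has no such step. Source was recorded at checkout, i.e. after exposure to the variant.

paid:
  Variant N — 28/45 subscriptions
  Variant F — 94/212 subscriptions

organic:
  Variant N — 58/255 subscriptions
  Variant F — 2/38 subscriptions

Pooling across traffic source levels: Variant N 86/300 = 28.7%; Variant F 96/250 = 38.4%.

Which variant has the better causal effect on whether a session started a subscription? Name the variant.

The stratified and pooled comparisons disagree (Variant N wins within each traffic source; Variant F wins overall), so the answer turns on the causal role of traffic source.
Traffic source lies on the pathway variant → traffic source → outcome, so adjusting for it blocks the indirect effect. For the total causal effect of variant, use the unadjusted pooled rates.
Pooled: Variant N 28.7% vs Variant F 38.4%; Variant F is higher overall.

Variant F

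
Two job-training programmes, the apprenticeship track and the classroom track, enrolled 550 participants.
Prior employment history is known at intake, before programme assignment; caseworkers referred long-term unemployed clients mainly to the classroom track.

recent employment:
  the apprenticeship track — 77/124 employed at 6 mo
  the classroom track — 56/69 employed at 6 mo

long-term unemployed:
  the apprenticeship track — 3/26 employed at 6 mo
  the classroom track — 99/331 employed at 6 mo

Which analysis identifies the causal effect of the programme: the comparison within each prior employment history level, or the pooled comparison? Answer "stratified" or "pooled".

The stratified and pooled comparisons disagree (the classroom track wins within each prior employment history; the apprenticeship track wins overall), so the answer turns on the causal role of prior employment history.
Prior employment history differs across programmes for reasons unrelated to any effect of the programme itself, and it separately predicts the outcome — a classic confounder. We must compare within prior employment history levels.
Within each level — recent employment: 62.1% vs 81.2%; long-term unemployed: 11.5% vs 29.9% — the classroom track is higher every time.

stratified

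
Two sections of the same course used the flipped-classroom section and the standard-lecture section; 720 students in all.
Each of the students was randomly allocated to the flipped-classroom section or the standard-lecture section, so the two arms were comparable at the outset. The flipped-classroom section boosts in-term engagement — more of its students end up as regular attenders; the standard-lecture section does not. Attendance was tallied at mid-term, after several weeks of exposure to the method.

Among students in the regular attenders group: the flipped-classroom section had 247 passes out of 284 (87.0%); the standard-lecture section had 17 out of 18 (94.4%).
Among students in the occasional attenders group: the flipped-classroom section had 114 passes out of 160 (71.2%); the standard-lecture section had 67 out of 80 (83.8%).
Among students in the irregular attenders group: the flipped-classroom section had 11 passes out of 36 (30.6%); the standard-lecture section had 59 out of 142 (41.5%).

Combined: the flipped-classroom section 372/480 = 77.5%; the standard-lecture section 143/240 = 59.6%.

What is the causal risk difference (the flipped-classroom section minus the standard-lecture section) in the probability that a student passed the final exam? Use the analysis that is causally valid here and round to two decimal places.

+0.18

The stratified and pooled comparisons disagree (the standard-lecture section wins within each mid-term attendance; the flipped-classroom section wins overall), so the answer turns on the causal role of mid-term attendance.
Mid-term attendance is recorded after the teaching method and is itself shifted by it — it sits on the causal path from teaching method to outcome. Conditioning on a mediator would strip out part of the effect we want; the pooled comparison gives the total causal effect.
The causal difference is the pooled difference: 0.775 − 0.596 = +0.179.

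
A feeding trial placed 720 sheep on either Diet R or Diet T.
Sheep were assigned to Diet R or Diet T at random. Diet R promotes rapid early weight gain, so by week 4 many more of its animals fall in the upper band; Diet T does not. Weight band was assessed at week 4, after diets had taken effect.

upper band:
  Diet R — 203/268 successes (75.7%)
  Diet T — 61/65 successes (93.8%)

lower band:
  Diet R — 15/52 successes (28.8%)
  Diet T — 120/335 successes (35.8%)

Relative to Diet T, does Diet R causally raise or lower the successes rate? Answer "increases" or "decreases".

The week-4 weight band-specific comparison favours Diet T throughout, but the pooled figures favour Diet R. The question is whether to condition on week-4 weight band.
Week-4 weight band is recorded after the diet and is itself shifted by it — it sits on the causal path from diet to outcome. Conditioning on a mediator would strip out part of the effect we want; the pooled comparison gives the total causal effect.
Pooled: Diet R 68.1% vs Diet T 45.2%; Diet R is higher overall.

increases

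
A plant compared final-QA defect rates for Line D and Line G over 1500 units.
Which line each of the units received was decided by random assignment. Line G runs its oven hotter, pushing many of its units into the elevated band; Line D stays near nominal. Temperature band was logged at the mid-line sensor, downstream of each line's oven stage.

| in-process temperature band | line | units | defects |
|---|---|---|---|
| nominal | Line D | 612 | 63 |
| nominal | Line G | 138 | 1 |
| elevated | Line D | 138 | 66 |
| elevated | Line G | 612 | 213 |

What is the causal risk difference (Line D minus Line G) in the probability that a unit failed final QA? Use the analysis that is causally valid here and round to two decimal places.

-0.11

Line G is lower inside every in-process temperature band stratum but Line D is lower in aggregate. Whether to stratify depends on how in-process temperature band relates to the line.
In-process temperature band here is a post-treatment variable shaped by the line; conditioning on it would introduce bias rather than remove it. The overall comparison is the causal one.
The causal difference is the pooled difference: 0.172 − 0.285 = -0.113.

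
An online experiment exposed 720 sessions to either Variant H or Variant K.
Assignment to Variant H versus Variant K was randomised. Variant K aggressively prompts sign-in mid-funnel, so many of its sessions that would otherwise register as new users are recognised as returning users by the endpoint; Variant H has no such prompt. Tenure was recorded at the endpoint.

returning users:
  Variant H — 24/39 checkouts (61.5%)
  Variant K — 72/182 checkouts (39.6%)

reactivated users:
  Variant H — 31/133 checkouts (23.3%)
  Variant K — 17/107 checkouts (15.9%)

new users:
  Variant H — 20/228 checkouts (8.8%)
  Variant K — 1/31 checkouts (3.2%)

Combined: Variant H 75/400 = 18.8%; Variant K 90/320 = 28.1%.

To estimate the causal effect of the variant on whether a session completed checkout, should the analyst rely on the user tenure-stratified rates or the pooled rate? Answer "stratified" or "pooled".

User tenure here is a post-treatment variable shaped by the variant; conditioning on it would introduce bias rather than remove it. The overall comparison is the causal one.
Pooled: Variant H 18.8% vs Variant K 28.1%; Variant K is higher overall.

pooled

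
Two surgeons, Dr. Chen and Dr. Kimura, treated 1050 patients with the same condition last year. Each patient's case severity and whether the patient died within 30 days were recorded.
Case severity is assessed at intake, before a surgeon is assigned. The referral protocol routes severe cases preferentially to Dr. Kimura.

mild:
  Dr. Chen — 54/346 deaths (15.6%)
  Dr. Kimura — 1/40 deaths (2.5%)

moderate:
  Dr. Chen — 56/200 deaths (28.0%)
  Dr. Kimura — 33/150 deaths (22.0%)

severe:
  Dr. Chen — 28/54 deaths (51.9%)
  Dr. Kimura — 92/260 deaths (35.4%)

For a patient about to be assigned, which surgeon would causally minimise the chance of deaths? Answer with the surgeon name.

The case severity-specific comparison favours Dr. Kimura throughout, but the pooled figures favour Dr. Chen. The question is whether to condition on case severity.
The imbalance in case severity arose from how patients were allocated, not from anything the surgeon did; and case severity independently affects the outcome. The pooled gap is confounded — condition on case severity.
Within each level — mild: 15.6% vs 2.5%; moderate: 28.0% vs 22.0%; severe: 51.9% vs 35.4% — Dr. Kimura is lower every time.

Dr. Kimura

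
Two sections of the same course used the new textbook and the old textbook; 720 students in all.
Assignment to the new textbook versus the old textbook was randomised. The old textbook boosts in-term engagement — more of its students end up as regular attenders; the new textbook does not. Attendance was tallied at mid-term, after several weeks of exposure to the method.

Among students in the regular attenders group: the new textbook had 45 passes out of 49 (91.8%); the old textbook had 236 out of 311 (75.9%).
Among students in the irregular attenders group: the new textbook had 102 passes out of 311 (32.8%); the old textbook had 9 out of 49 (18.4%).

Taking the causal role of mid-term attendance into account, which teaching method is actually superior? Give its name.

The mid-term attendance-specific comparison favours the new textbook throughout, but the pooled figures favour the old textbook. The question is whether to condition on mid-term attendance.
Stratifying would compare teaching methods among students the teaching methods themselves sorted into mid-term attendance groups — a form of selection on an intermediate. The unconditioned pooled rates give the total causal effect.
Pooled: the new textbook 40.8% vs the old textbook 68.1%; the old textbook is higher overall.

the old textbook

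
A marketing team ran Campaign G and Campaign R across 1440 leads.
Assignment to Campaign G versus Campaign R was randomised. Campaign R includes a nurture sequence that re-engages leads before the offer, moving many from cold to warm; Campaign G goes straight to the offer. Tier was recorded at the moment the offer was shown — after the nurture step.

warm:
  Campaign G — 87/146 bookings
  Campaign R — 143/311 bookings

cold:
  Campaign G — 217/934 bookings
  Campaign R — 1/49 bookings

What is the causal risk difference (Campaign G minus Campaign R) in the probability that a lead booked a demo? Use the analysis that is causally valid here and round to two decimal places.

Engagement tier here is a post-treatment variable shaped by the campaign; conditioning on it would introduce bias rather than remove it. The overall comparison is the causal one.
The causal difference is the pooled difference: 0.281 − 0.400 = -0.119.

-0.12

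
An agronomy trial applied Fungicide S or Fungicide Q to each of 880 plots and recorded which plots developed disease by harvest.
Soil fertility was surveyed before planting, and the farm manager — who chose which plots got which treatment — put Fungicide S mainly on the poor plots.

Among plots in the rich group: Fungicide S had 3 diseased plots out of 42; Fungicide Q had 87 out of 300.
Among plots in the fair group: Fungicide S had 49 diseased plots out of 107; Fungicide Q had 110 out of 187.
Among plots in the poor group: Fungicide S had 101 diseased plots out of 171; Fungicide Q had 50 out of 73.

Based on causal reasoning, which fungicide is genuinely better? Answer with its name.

Fungicide S is lower inside every soil fertility stratum but Fungicide Q is lower in aggregate. Whether to stratify depends on how soil fertility relates to the fungicide.
Soil fertility is set before the fungicide has any effect — it is not caused by the fungicide — and it independently drives the outcome. That makes it a confounder, so the causal comparison is within soil fertility levels.
Within each level — rich: 7.1% vs 29.0%; fair: 45.8% vs 58.8%; poor: 59.1% vs 68.5% — Fungicide S is lower every time.

Fungicide S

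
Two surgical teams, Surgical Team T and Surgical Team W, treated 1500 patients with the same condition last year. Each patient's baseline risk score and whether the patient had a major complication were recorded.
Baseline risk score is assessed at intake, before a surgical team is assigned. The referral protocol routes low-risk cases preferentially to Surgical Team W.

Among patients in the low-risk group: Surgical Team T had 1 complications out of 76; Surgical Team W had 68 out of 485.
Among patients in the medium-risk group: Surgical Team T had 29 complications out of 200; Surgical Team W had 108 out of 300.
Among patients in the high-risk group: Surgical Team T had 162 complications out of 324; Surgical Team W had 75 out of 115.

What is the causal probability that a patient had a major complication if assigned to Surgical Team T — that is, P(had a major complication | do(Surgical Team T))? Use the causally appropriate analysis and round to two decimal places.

0.20

Within every baseline risk score level Surgical Team T has the lower rate, yet pooled Surgical Team W does — Simpson's reversal.
Nothing the surgical team does changes baseline risk score; the imbalance is an allocation artefact. With baseline risk score also predicting the outcome, the pooled figure is confounded, and the within-stratum comparison is the causal one.
Standardising Surgical Team T to the population baseline risk score mix: 0.374·1/76 + 0.333·29/200 + 0.293·162/324 = 0.200.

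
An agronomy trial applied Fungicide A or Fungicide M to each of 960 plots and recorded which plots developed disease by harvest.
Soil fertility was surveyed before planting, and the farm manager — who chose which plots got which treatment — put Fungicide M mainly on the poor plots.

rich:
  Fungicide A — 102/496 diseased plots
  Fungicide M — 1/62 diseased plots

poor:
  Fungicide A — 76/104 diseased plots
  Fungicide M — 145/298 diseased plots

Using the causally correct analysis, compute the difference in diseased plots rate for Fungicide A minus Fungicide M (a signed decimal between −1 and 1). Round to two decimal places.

The imbalance in soil fertility arose from how plots were allocated, not from anything the fungicide did; and soil fertility independently affects the outcome. The pooled gap is confounded — condition on soil fertility.
Adjusting over the population distribution of soil fertility: 0.581·(0.206−0.016) + 0.419·(0.731−0.487) = +0.212.

+0.21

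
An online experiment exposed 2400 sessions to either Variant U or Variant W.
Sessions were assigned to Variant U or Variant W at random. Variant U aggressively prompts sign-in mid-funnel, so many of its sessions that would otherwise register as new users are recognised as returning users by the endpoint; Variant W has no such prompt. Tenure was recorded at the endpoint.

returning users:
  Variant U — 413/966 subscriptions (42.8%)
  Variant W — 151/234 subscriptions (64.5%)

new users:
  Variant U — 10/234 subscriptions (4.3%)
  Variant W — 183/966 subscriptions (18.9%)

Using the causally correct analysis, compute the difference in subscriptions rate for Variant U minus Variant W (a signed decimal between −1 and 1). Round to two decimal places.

The distribution of user tenure is itself part of what the variant does — it is an intermediate outcome. Holding it fixed would remove that part of the effect; the total effect is the pooled difference.
The causal difference is the pooled difference: 0.352 − 0.278 = +0.074.

+0.07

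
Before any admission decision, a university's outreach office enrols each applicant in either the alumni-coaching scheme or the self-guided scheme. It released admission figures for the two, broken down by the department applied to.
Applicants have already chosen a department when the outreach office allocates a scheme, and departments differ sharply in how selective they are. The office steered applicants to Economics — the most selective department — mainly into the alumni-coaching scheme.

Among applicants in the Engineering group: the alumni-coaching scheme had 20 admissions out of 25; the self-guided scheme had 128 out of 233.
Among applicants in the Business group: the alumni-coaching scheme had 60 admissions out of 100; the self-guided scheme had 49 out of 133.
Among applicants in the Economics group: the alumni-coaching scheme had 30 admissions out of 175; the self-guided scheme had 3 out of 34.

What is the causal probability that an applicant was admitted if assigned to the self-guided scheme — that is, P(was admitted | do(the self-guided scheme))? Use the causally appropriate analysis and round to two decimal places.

0.35

Department satisfies the back-door criterion: it is not a descendant of the outreach scheme, and it blocks the spurious path from outreach scheme to outcome. Adjusting for it (i.e., using the within-department rates) gives the causal effect.
Standardising the self-guided scheme to the population department mix: 0.369·128/233 + 0.333·49/133 + 0.299·3/34 = 0.351.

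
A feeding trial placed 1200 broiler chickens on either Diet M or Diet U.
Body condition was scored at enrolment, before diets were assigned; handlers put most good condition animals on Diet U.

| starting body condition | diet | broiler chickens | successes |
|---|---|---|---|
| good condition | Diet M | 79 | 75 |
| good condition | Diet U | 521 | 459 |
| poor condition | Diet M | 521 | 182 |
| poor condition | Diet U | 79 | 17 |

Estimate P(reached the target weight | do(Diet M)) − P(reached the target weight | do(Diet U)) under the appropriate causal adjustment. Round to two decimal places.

The starting body condition-specific comparison favours Diet M throughout, but the pooled figures favour Diet U. The question is whether to condition on starting body condition.
Starting body condition differs across diets for reasons unrelated to any effect of the diet itself, and it separately predicts the outcome — a classic confounder. We must compare within starting body condition levels.
Adjusting over the population distribution of starting body condition: 0.500·(0.949−0.881) + 0.500·(0.349−0.215) = +0.101.

+0.10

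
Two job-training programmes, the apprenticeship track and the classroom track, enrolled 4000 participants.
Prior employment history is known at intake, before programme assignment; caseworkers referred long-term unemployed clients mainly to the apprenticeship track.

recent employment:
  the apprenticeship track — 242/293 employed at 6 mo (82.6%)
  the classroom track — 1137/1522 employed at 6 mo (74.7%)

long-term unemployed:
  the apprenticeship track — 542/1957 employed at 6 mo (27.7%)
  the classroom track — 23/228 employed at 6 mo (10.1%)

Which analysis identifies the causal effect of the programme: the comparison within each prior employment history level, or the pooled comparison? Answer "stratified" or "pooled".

The prior employment history-specific comparison favours the apprenticeship track throughout, but the pooled figures favour the classroom track. The question is whether to condition on prior employment history.
The imbalance in prior employment history arose from how participants were allocated, not from anything the programme did; and prior employment history independently affects the outcome. The pooled gap is confounded — condition on prior employment history.
Within each level — recent employment: 82.6% vs 74.7%; long-term unemployed: 27.7% vs 10.1% — the apprenticeship track is higher every time.

stratified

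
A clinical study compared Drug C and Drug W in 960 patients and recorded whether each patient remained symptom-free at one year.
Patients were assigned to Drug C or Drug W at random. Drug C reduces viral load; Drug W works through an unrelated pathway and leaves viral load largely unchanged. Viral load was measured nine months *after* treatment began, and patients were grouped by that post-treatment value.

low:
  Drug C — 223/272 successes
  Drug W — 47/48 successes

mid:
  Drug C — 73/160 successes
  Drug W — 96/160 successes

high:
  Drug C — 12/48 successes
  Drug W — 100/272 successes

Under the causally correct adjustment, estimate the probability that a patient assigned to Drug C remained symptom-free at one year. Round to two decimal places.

Viral load lies on the pathway drug → viral load → outcome, so adjusting for it blocks the indirect effect. For the total causal effect of drug, use the unadjusted pooled rates.
So P(outcome | do(Drug C)) is just the pooled rate for Drug C: 308/480 = 0.642.

0.64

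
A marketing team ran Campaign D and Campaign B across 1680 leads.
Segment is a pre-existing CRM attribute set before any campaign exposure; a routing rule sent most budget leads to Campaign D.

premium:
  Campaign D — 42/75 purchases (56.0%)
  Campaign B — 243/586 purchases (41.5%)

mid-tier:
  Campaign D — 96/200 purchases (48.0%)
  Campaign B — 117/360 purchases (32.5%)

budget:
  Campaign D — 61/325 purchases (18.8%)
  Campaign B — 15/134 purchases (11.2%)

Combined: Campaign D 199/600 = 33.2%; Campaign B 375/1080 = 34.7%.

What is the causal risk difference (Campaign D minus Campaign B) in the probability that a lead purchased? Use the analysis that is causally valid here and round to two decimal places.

+0.13

The customer segment-specific comparison favours Campaign D throughout, but the pooled figures favour Campaign B. The question is whether to condition on customer segment.
Customer segment satisfies the back-door criterion: it is not a descendant of the campaign, and it blocks the spurious path from campaign to outcome. Adjusting for it (i.e., using the within-customer segment rates) gives the causal effect.
Adjusting over the population distribution of customer segment: 0.393·(0.560−0.415) + 0.333·(0.480−0.325) + 0.273·(0.188−0.112) = +0.130.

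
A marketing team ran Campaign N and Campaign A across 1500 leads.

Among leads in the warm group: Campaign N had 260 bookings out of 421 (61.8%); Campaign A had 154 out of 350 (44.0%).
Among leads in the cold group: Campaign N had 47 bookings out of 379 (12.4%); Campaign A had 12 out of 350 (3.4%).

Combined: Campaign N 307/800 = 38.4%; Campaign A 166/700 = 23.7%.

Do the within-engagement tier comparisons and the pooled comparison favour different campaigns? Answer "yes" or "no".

no

Within each engagement tier level (warm 61.8% vs 44.0%; cold 12.4% vs 3.4%), Campaign N has the higher rate every time. Pooled: 38.4% vs 23.7% — Campaign N has the higher rate overall. They agree.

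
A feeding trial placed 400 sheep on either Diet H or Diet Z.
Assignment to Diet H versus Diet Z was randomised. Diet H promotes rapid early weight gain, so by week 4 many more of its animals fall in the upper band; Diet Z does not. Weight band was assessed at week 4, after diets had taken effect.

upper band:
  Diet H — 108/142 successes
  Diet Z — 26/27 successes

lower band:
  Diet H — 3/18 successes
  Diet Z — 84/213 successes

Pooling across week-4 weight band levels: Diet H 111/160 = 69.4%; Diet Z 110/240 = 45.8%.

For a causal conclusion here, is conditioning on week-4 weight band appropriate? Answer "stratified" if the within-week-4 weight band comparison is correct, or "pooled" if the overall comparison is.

The week-4 weight band-specific comparison favours Diet Z throughout, but the pooled figures favour Diet H. The question is whether to condition on week-4 weight band.
The distribution of week-4 weight band is itself part of what the diet does — it is an intermediate outcome. Holding it fixed would remove that part of the effect; the total effect is the pooled difference.
Pooled: Diet H 69.4% vs Diet Z 45.8%; Diet H is higher overall.

pooled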